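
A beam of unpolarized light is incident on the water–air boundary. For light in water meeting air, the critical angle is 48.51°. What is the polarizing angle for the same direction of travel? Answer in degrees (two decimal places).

n₂/n₁ = sin θ_c = sin 48.51° = 0.7491.
tan θ_B equals the same ratio, so θ_B = arctan(0.7491) = 36.84°.

θ_B ≈ 36.84°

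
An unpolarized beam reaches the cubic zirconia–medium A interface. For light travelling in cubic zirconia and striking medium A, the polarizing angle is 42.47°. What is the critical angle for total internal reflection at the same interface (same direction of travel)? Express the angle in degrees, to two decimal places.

θ_c ≈ 66.26°

From Brewster, n₂/n₁ = tan θ_B = tan 42.47° = 0.9154.
Then sin θ_c = n₂/n₁ = 0.9154, so θ_c = arcsin 0.9154 = 66.26°.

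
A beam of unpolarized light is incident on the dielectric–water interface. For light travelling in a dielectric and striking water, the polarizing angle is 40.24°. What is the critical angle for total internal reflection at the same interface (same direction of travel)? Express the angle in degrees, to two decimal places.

θ_c ≈ 57.81°

n₂/n₁ = tan 40.24° = 0.8463; the critical angle satisfies sin θ_c = n₂/n₁.
θ_c = arcsin(0.8463) = 57.81°.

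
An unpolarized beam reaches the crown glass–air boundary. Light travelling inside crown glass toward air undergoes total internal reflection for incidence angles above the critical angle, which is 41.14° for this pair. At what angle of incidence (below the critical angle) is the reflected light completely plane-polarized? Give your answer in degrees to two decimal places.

At the critical angle sin θ_c = n₂/n₁, giving n₂/n₁ = sin 41.14° = 0.6579.
Then tan θ_B = n₂/n₁ = 0.6579, so θ_B = arctan 0.6579 = 33.34°.

θ_B ≈ 33.34°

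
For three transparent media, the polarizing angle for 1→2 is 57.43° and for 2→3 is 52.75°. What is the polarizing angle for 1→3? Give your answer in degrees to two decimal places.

θ_B ≈ 64.09°

tan θ_B(1→2) = n₂/n₁ = tan 57.43° = 1.5655.
tan θ_B(2→3) = n₃/n₂ = tan 52.75° = 1.3151.
Multiplying, n₃/n₁ = 1.5655 × 1.3151 = 2.0587, and θ_B(1→3) = arctan 2.0587 = 64.09°.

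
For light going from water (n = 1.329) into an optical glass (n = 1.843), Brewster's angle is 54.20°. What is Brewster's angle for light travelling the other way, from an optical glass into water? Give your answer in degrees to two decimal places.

θ_B' ≈ 35.80°

tan θ_B' = n₁/n₂ = 1/tan θ_B, so θ_B' = 90° − θ_B.
θ_B' = 90° − 54.20° = 35.80°.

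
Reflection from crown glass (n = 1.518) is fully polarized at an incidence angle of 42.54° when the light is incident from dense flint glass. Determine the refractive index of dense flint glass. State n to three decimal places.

At Brewster's angle, tan θ_B = n₂/n₁ with n₁ on the incident side (dense flint glass) and n₂ on the transmitted side (crown glass).
n₁ = n₂ / tan θ_B = 1.518 / tan 42.54° = 1.654.

n ≈ 1.654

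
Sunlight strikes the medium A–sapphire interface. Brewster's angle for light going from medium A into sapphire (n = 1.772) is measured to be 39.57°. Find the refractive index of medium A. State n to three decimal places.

n ≈ 2.144

Brewster's law: tan θ_B = n₂/n₁ (light incident in medium A, refracted into sapphire).
n₁ = n₂ / tan θ_B = 1.772 / tan 39.57° = 2.144.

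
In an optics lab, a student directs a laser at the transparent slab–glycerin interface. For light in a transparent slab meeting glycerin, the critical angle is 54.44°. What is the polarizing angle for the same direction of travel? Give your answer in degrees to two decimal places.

At the critical angle sin θ_c = n₂/n₁, giving n₂/n₁ = sin 54.44° = 0.8135.
Then tan θ_B = n₂/n₁ = 0.8135, so θ_B = arctan 0.8135 = 39.13°.

θ_B ≈ 39.13°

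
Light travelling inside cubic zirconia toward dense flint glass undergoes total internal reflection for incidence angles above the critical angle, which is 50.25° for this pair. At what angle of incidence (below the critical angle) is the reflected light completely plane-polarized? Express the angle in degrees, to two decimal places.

n₂/n₁ = sin θ_c = sin 50.25° = 0.7688.
tan θ_B equals the same ratio, so θ_B = arctan(0.7688) = 37.55°.

θ_B ≈ 37.55°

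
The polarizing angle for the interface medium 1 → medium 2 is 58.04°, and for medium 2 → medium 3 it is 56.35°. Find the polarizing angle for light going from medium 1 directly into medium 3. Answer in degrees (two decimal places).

θ_B ≈ 67.45°

Each Brewster angle gives a ratio: n₂/n₁ = tan 58.04° = 1.6028, n₃/n₂ = tan 56.35° = 1.5023.
n₃/n₁ = 2.4079. Then tan θ_B(1→3) = n₃/n₁, so θ_B(1→3) = arctan(2.4079) = 67.45°.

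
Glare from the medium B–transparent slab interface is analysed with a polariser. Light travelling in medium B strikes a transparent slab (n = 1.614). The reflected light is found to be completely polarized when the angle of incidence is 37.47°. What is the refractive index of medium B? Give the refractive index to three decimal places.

n ≈ 2.106

Brewster's law: tan θ_B = n₂/n₁ (light incident in medium B, refracted into a transparent slab).
n₁ = n₂ / tan θ_B = 1.614 / tan 37.47° = 2.106.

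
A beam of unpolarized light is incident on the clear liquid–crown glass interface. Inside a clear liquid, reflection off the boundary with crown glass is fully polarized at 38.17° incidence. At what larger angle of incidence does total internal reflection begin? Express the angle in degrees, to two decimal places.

From Brewster, n₂/n₁ = tan θ_B = tan 38.17° = 0.7861.
Then sin θ_c = n₂/n₁ = 0.7861, so θ_c = arcsin 0.7861 = 51.82°.

θ_c ≈ 51.82°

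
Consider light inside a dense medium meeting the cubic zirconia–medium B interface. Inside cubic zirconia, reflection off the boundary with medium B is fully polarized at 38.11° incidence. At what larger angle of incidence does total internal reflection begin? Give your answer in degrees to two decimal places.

θ_c ≈ 51.66°

From Brewster, n₂/n₁ = tan θ_B = tan 38.11° = 0.7844.
Then sin θ_c = n₂/n₁ = 0.7844, so θ_c = arcsin 0.7844 = 51.66°.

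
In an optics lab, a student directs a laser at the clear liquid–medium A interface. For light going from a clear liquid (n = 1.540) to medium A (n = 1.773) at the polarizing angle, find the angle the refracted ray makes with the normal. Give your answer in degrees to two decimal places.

θ_t ≈ 40.98°

θ_B = arctan(n₂/n₁) = arctan(1.773/1.540) = 49.02°.
Since θ_B + θ_t = 90° at Brewster incidence, θ_t = 90° − 49.02° = 40.98°.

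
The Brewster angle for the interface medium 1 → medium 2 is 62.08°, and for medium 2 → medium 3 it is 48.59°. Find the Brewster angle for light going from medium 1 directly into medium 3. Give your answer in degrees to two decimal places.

tan θ_B(1→2) = n₂/n₁ = tan 62.08° = 1.8871.
tan θ_B(2→3) = n₃/n₂ = tan 48.59° = 1.1339.
n₃/n₁ = 2.1397. Then tan θ_B(1→3) = n₃/n₁, so θ_B(1→3) = arctan(2.1397) = 64.95°.

θ_B ≈ 64.95°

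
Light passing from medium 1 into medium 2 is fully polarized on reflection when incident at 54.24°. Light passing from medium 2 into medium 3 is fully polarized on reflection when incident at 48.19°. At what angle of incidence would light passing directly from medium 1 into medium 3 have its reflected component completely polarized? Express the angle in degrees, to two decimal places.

θ_B ≈ 57.21°

Each Brewster angle gives a ratio: n₂/n₁ = tan 54.24° = 1.3886, n₃/n₂ = tan 48.19° = 1.1180.
So n₃/n₁ = (n₂/n₁)(n₃/n₂) = 1.3886 × 1.1180 = 1.5525.
θ_B(1→3) = arctan(1.5525) = 57.21°.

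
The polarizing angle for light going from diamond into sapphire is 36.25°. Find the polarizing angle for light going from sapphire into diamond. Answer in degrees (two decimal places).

θ_B' ≈ 53.75°

tan θ_B' = n₁/n₂ = 1/tan θ_B, so θ_B' = 90° − θ_B.
θ_B' = 90° − 36.25° = 53.75°.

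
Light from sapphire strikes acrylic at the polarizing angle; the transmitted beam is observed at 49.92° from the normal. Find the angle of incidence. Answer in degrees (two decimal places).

θ_B ≈ 40.08°

At Brewster's angle the reflected and refracted rays are perpendicular, so θ_B + θ_t = 90°.
θ_B = 90° − 49.92° = 40.08°.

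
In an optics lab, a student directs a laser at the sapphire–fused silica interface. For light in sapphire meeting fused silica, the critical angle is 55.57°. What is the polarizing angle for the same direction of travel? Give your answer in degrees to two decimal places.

sin θ_c = n₂/n₁, so n₂/n₁ = sin 55.57° = 0.8248.
Brewster: tan θ_B = n₂/n₁ = 0.8248.
θ_B = arctan(0.8248) = 39.52°.

θ_B ≈ 39.52°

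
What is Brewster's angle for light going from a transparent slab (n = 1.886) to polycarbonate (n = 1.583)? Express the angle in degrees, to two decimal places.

tan θ_B = n₂/n₁ = 1.583/1.886 = 0.8393. Taking the arctangent, θ_B = 40.01°.

θ_B ≈ 40.01°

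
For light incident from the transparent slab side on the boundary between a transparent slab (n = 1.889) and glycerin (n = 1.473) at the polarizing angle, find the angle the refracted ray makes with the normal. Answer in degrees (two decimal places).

θ_B = arctan(n₂/n₁) = arctan(1.473/1.889) = 37.95°.
The refracted ray is perpendicular to the reflected ray, so θ_t = 90° − θ_B = 52.05°.

θ_t ≈ 52.05°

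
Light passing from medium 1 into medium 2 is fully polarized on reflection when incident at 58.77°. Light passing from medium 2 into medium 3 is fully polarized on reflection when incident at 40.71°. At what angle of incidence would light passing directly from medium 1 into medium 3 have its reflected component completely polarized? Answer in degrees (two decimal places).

θ_B ≈ 54.83°

Each Brewster angle gives a ratio: n₂/n₁ = tan 58.77° = 1.6492, n₃/n₂ = tan 40.71° = 0.8604.
Multiplying, n₃/n₁ = 1.6492 × 0.8604 = 1.4191, and θ_B(1→3) = arctan 1.4191 = 54.83°.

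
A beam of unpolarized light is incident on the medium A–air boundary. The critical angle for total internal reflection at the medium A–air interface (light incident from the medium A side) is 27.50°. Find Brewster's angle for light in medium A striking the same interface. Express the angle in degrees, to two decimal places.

θ_B ≈ 24.79°

At the critical angle sin θ_c = n₂/n₁, giving n₂/n₁ = sin 27.50° = 0.4617.
Then tan θ_B = n₂/n₁ = 0.4617, so θ_B = arctan 0.4617 = 24.79°.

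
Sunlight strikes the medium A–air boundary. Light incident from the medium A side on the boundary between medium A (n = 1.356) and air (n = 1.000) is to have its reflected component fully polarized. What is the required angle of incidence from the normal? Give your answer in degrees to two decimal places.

Brewster's condition: tan θ_B = n₂/n₁ = 1.000/1.356 = 0.7375.
θ_B = arctan(0.7375) = 36.41°.

θ_B ≈ 36.41°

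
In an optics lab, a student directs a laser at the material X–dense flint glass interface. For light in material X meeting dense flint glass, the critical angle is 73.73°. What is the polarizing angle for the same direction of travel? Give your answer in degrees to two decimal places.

θ_B ≈ 43.83°

At the critical angle sin θ_c = n₂/n₁, giving n₂/n₁ = sin 73.73° = 0.9600.
Then tan θ_B = n₂/n₁ = 0.9600, so θ_B = arctan 0.9600 = 43.83°.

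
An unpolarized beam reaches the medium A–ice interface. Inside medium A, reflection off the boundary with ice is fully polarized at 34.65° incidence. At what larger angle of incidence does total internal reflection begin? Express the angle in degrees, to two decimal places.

tan θ_B = n₂/n₁ = tan 34.65° = 0.6911.
Total internal reflection: sin θ_c = n₂/n₁ = 0.6911.
θ_c = arcsin(0.6911) = 43.72°.

θ_c ≈ 43.72°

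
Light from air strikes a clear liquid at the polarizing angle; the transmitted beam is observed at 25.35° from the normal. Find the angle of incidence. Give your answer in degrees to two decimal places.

Brewster's condition makes the reflected and refracted beams perpendicular: θ_B + θ_t = 90°.
So θ_B = 90° − θ_t = 90° − 25.35° = 64.65°.

θ_B ≈ 64.65°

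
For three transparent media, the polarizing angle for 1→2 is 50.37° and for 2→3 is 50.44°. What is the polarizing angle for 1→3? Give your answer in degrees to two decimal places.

tan θ_B(1→2) = n₂/n₁ = tan 50.37° = 1.2075.
tan θ_B(2→3) = n₃/n₂ = tan 50.44° = 1.2105.
n₃/n₁ = 1.4617. Then tan θ_B(1→3) = n₃/n₁, so θ_B(1→3) = arctan(1.4617) = 55.62°.

θ_B ≈ 55.62°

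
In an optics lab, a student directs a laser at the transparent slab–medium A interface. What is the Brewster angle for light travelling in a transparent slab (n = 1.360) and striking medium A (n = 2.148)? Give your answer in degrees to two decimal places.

tan θ_B = n₂/n₁ = 2.148/1.360 = 1.5794.
So θ_B = arctan 1.5794 = 57.66°.

θ_B ≈ 57.66°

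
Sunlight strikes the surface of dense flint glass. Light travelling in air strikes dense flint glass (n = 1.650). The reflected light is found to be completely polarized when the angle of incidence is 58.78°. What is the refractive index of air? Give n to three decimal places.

n ≈ 1.000

Full polarization of the reflected beam means tan θ_B = n₂/n₁, where n₁ is the incident medium (air).
n₁ = n₂ / tan θ_B = 1.650 / tan 58.78° = 1.000.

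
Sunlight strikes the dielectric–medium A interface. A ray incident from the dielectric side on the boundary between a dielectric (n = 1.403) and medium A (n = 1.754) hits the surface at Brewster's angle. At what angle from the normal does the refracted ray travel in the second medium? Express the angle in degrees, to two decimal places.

θ_t ≈ 38.66°

First find Brewster's angle: tan θ_B = 1.754/1.403 = 1.2502, giving θ_B = 51.34°.
At Brewster's angle the reflected and refracted rays are perpendicular, so θ_t = 90° − θ_B = 90° − 51.34° = 38.66°.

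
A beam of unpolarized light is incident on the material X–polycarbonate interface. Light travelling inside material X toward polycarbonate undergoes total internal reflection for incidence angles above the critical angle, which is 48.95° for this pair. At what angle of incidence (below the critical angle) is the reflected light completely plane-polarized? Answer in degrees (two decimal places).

θ_B ≈ 37.02°

sin θ_c = n₂/n₁, so n₂/n₁ = sin 48.95° = 0.7541.
Brewster: tan θ_B = n₂/n₁ = 0.7541.
θ_B = arctan(0.7541) = 37.02°.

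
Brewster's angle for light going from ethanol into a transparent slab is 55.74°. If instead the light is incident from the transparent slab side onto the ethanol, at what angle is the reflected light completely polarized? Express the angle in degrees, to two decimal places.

θ_B' ≈ 34.26°

tan θ_B' = n₁/n₂ = 1/tan θ_B, so θ_B' = 90° − θ_B.
θ_B' = 90° − 55.74° = 34.26°.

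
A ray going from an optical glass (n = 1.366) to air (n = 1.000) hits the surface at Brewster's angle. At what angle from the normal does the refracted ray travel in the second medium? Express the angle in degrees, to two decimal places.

θ_t ≈ 53.79°

θ_B = arctan(n₂/n₁) = arctan(1.000/1.366) = 36.21°.
Since θ_B + θ_t = 90° at Brewster incidence, θ_t = 90° − 36.21° = 53.79°.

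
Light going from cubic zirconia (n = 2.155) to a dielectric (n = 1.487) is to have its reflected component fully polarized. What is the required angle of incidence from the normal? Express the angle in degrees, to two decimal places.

At Brewster's angle the reflected and refracted rays are perpendicular, which with Snell's law gives tan θ_B = n₂/n₁.
tan θ_B = n₂/n₁ = 1.487/2.155 = 0.6900. Taking the arctangent, θ_B = 34.61°.

θ_B ≈ 34.61°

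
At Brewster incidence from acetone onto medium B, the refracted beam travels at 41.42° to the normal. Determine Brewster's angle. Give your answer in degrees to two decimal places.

θ_B ≈ 48.58°

At Brewster's angle the reflected and refracted rays are perpendicular, so θ_B + θ_t = 90°.
θ_B = 90° − 41.42° = 48.58°.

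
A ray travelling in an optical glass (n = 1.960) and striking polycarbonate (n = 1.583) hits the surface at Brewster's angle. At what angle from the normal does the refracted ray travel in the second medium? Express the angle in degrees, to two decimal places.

θ_t ≈ 51.07°

θ_B = arctan(n₂/n₁) = arctan(1.583/1.960) = 38.93°.
The refracted ray is perpendicular to the reflected ray, so θ_t = 90° − θ_B = 51.07°.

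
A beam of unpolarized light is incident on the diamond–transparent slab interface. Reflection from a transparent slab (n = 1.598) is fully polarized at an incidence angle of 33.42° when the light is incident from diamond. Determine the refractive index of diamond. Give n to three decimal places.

Brewster's law: tan θ_B = n₂/n₁ (light incident in diamond, refracted into a transparent slab).
n₁ = n₂ / tan θ_B = 1.598 / tan 33.42° = 2.422.

n ≈ 2.422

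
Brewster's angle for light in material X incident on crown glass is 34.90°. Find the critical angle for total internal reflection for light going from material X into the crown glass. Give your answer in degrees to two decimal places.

θ_c ≈ 44.24°

From Brewster, n₂/n₁ = tan θ_B = tan 34.90° = 0.6976.
Then sin θ_c = n₂/n₁ = 0.6976, so θ_c = arcsin 0.6976 = 44.24°.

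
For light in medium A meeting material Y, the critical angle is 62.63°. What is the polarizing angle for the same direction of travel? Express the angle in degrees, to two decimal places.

sin θ_c = n₂/n₁, so n₂/n₁ = sin 62.63° = 0.8881.
Brewster: tan θ_B = n₂/n₁ = 0.8881.
θ_B = arctan(0.8881) = 41.61°.

θ_B ≈ 41.61°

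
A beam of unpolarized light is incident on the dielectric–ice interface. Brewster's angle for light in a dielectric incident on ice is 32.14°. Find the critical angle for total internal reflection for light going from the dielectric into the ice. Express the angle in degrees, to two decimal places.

n₂/n₁ = tan 32.14° = 0.6283; the critical angle satisfies sin θ_c = n₂/n₁.
θ_c = arcsin(0.6283) = 38.92°.

θ_c ≈ 38.92°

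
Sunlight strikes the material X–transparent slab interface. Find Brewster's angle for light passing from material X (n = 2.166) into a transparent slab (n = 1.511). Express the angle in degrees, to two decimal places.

Here n₂/n₁ = 1.511/2.166 = 0.6976, and Brewster's law gives tan θ_B = n₂/n₁.
So θ_B = arctan 0.6976 = 34.90°.

θ_B ≈ 34.90°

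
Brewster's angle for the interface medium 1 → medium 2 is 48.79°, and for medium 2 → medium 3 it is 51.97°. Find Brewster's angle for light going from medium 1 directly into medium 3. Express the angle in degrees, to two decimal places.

Each Brewster angle gives a ratio: n₂/n₁ = tan 48.79° = 1.1419, n₃/n₂ = tan 51.97° = 1.2786.
So n₃/n₁ = (n₂/n₁)(n₃/n₂) = 1.1419 × 1.2786 = 1.4600.
θ_B(1→3) = arctan(1.4600) = 55.59°.

θ_B ≈ 55.59°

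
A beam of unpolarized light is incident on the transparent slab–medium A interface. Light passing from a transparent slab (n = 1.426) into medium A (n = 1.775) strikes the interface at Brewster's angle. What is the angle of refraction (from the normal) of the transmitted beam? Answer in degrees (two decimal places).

θ_t ≈ 38.78°

tan θ_B = n₂/n₁ = 1.775/1.426 = 1.2447, so θ_B = 51.22°.
At Brewster's angle the reflected and refracted rays are perpendicular, so θ_t = 90° − θ_B = 90° − 51.22° = 38.78°.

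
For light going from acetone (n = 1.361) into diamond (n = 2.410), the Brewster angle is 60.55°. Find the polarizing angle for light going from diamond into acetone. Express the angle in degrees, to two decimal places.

Reversing the direction swaps n₁ and n₂, so tan θ_B' = 1/tan θ_B and θ_B' = 90° − θ_B.
Hence θ_B' = 90° − 60.55° = 29.45°.

θ_B' ≈ 29.45°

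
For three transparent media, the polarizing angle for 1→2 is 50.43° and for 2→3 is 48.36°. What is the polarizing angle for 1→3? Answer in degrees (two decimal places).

θ_B ≈ 53.69°

Each Brewster angle gives a ratio: n₂/n₁ = tan 50.43° = 1.2101, n₃/n₂ = tan 48.36° = 1.1247.
n₃/n₁ = 1.3610. Then tan θ_B(1→3) = n₃/n₁, so θ_B(1→3) = arctan(1.3610) = 53.69°.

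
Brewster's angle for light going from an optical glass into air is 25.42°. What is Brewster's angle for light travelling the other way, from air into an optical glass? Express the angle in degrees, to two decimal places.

The two Brewster angles are complementary: θ_B' = 90° − θ_B = 90° − 25.42° = 64.58°.

θ_B' ≈ 64.58°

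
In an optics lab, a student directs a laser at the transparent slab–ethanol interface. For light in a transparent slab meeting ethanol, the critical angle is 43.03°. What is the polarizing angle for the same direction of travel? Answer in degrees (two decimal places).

θ_B ≈ 34.31°

At the critical angle sin θ_c = n₂/n₁, giving n₂/n₁ = sin 43.03° = 0.6824.
Then tan θ_B = n₂/n₁ = 0.6824, so θ_B = arctan 0.6824 = 34.31°.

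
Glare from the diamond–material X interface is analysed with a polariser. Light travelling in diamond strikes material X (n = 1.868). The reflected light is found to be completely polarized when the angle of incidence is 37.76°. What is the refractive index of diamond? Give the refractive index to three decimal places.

n ≈ 2.412

Brewster's law: tan θ_B = n₂/n₁ (light incident in diamond, refracted into material X).
n₁ = n₂ / tan θ_B = 1.868 / tan 37.76° = 2.412.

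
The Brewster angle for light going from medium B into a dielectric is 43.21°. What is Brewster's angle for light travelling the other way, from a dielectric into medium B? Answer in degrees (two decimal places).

Reversing the direction swaps n₁ and n₂, so tan θ_B' = 1/tan θ_B and θ_B' = 90° − θ_B.
Hence θ_B' = 90° − 43.21° = 46.79°.

θ_B' ≈ 46.79°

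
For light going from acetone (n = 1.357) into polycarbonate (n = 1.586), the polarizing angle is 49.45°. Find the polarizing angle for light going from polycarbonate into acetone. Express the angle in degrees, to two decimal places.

θ_B' ≈ 40.55°

tan θ_B' = n₁/n₂ = 1/tan θ_B, so θ_B' = 90° − θ_B.
θ_B' = 90° − 49.45° = 40.55°.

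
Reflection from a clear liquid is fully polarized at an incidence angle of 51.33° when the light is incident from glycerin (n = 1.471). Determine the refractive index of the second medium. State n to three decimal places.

Full polarization of the reflected beam means tan θ_B = n₂/n₁, where n₁ is the incident medium (glycerin).
n₂ = n₁ tan θ_B = 1.471 × tan 51.33° = 1.838.

n ≈ 1.838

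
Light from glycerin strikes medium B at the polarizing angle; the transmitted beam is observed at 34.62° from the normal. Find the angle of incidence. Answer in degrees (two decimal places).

θ_B ≈ 55.38°

Since the reflected and refracted rays are at right angles at the polarizing angle, θ_B + θ_t = 90°.
θ_B = 90° − 34.62° = 55.38°.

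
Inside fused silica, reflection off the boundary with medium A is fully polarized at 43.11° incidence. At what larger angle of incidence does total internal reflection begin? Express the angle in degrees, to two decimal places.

θ_c ≈ 69.41°

From Brewster, n₂/n₁ = tan θ_B = tan 43.11° = 0.9361.
Then sin θ_c = n₂/n₁ = 0.9361, so θ_c = arcsin 0.9361 = 69.41°.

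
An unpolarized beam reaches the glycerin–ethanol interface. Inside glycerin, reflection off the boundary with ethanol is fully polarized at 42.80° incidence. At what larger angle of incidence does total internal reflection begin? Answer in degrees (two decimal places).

θ_c ≈ 67.82°

From Brewster, n₂/n₁ = tan θ_B = tan 42.80° = 0.9260.
Then sin θ_c = n₂/n₁ = 0.9260, so θ_c = arcsin 0.9260 = 67.82°.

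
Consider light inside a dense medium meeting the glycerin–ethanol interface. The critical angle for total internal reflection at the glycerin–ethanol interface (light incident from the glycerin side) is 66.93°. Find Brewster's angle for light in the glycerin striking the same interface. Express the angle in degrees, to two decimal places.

θ_B ≈ 42.61°

n₂/n₁ = sin θ_c = sin 66.93° = 0.9200.
tan θ_B equals the same ratio, so θ_B = arctan(0.9200) = 42.61°.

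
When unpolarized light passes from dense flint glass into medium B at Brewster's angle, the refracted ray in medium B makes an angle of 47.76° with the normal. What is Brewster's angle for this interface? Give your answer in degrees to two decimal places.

θ_B ≈ 42.24°

Since the reflected and refracted rays are at right angles at the polarizing angle, θ_B + θ_t = 90°.
θ_B = 90° − 47.76° = 42.24°.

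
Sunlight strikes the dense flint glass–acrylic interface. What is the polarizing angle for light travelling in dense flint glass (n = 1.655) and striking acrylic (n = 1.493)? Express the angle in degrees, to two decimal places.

θ_B ≈ 42.05°

Brewster's condition: tan θ_B = n₂/n₁ = 1.493/1.655 = 0.9021.
So θ_B = arctan 0.9021 = 42.05°.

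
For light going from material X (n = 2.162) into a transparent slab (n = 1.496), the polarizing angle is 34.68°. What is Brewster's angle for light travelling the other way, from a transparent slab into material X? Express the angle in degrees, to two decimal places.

The two Brewster angles are complementary: θ_B' = 90° − θ_B = 90° − 34.68° = 55.32°.

θ_B' ≈ 55.32°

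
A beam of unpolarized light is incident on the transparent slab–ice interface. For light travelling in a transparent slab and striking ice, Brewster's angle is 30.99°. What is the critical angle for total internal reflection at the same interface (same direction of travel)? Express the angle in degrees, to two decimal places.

n₂/n₁ = tan 30.99° = 0.6006; the critical angle satisfies sin θ_c = n₂/n₁.
θ_c = arcsin(0.6006) = 36.91°.

θ_c ≈ 36.91°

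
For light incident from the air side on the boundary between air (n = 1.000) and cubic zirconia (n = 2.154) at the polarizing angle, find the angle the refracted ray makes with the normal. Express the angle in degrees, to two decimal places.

θ_t ≈ 24.90°

First find Brewster's angle: tan θ_B = 2.154/1.000 = 2.1540, giving θ_B = 65.10°.
The refracted ray is perpendicular to the reflected ray, so θ_t = 90° − θ_B = 24.90°.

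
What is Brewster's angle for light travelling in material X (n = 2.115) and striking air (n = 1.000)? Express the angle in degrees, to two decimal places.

Brewster's condition: tan θ_B = n₂/n₁ = 1.000/2.115 = 0.4728.
So θ_B = arctan 0.4728 = 25.31°.

θ_B ≈ 25.31°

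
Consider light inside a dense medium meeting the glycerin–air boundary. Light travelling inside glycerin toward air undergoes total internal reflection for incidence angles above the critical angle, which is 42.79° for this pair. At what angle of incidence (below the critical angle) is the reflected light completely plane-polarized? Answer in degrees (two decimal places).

θ_B ≈ 34.19°

sin θ_c = n₂/n₁, so n₂/n₁ = sin 42.79° = 0.6793.
Brewster: tan θ_B = n₂/n₁ = 0.6793.
θ_B = arctan(0.6793) = 34.19°.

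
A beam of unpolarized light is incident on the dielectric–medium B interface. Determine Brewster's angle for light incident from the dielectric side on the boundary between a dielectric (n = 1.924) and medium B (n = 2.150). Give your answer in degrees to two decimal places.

θ_B ≈ 48.18°

The reflected p-component vanishes when tan θ_B = n₂/n₁.
Brewster's condition: tan θ_B = n₂/n₁ = 2.150/1.924 = 1.1175.
So θ_B = arctan 1.1175 = 48.18°.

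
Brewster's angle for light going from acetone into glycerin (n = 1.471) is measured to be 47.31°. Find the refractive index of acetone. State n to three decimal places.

n ≈ 1.357

Full polarization of the reflected beam means tan θ_B = n₂/n₁, where n₁ is the incident medium (acetone).
n₁ = n₂ / tan θ_B = 1.471 / tan 47.31° = 1.357.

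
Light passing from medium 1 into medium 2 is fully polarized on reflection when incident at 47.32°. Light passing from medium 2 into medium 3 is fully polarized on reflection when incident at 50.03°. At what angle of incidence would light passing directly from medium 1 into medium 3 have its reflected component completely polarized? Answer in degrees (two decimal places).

tan θ_B(1→2) = n₂/n₁ = tan 47.32° = 1.0844.
tan θ_B(2→3) = n₃/n₂ = tan 50.03° = 1.1930.
So n₃/n₁ = (n₂/n₁)(n₃/n₂) = 1.0844 × 1.1930 = 1.2938.
θ_B(1→3) = arctan(1.2938) = 52.30°.

θ_B ≈ 52.30°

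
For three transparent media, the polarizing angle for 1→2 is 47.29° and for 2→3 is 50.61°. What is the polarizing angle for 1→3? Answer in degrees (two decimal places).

tan θ_B(1→2) = n₂/n₁ = tan 47.29° = 1.0833.
tan θ_B(2→3) = n₃/n₂ = tan 50.61° = 1.2179.
Multiplying, n₃/n₁ = 1.0833 × 1.2179 = 1.3193, and θ_B(1→3) = arctan 1.3193 = 52.84°.

θ_B ≈ 52.84°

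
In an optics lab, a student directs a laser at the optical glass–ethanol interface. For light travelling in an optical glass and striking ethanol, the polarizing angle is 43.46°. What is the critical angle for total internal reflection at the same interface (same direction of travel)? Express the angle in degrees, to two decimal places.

θ_c ≈ 71.38°

From Brewster, n₂/n₁ = tan θ_B = tan 43.46° = 0.9476.
Then sin θ_c = n₂/n₁ = 0.9476, so θ_c = arcsin 0.9476 = 71.38°.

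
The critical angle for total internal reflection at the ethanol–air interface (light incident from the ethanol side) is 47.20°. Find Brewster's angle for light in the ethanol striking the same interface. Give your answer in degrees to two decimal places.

θ_B ≈ 36.27°

At the critical angle sin θ_c = n₂/n₁, giving n₂/n₁ = sin 47.20° = 0.7337.
Then tan θ_B = n₂/n₁ = 0.7337, so θ_B = arctan 0.7337 = 36.27°.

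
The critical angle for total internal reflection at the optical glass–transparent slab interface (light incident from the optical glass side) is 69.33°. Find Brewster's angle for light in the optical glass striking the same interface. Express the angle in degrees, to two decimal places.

θ_B ≈ 43.10°

n₂/n₁ = sin θ_c = sin 69.33° = 0.9356.
tan θ_B equals the same ratio, so θ_B = arctan(0.9356) = 43.10°.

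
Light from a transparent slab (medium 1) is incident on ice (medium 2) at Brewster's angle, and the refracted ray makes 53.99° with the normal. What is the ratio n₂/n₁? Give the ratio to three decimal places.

At Brewster incidence θ_B = 90° − θ_t = 90° − 53.99° = 36.01°.
Then n₂/n₁ = tan θ_B = tan 36.01° = 0.727.

n₂/n₁ ≈ 0.727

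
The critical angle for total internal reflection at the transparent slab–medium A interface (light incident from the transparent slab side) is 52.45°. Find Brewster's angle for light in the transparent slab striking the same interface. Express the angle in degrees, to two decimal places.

sin θ_c = n₂/n₁, so n₂/n₁ = sin 52.45° = 0.7928.
Brewster: tan θ_B = n₂/n₁ = 0.7928.
θ_B = arctan(0.7928) = 38.41°.

θ_B ≈ 38.41°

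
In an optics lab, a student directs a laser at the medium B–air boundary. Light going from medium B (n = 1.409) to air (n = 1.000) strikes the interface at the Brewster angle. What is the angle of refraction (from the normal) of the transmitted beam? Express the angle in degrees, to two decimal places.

θ_t ≈ 54.64°

θ_B = arctan(n₂/n₁) = arctan(1.000/1.409) = 35.36°.
At Brewster's angle the reflected and refracted rays are perpendicular, so θ_t = 90° − θ_B = 90° − 35.36° = 54.64°.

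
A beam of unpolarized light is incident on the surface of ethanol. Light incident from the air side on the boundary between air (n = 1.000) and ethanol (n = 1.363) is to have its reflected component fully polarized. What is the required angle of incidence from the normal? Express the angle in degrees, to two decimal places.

θ_B ≈ 53.73°

Brewster's condition: tan θ_B = n₂/n₁ = 1.363/1.000 = 1.3630.
So θ_B = arctan 1.3630 = 53.73°.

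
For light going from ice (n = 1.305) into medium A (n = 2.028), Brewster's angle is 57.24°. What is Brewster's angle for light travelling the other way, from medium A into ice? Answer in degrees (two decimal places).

The two Brewster angles are complementary: θ_B' = 90° − θ_B = 90° − 57.24° = 32.76°.

θ_B' ≈ 32.76°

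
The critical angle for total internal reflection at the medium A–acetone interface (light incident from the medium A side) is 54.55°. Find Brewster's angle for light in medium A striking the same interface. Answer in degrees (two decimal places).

At the critical angle sin θ_c = n₂/n₁, giving n₂/n₁ = sin 54.55° = 0.8146.
Then tan θ_B = n₂/n₁ = 0.8146, so θ_B = arctan 0.8146 = 39.17°.

θ_B ≈ 39.17°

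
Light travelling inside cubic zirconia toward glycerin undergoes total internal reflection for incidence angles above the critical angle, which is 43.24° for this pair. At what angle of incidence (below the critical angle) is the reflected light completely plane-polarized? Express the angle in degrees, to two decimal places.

θ_B ≈ 34.41°

sin θ_c = n₂/n₁, so n₂/n₁ = sin 43.24° = 0.6851.
Brewster: tan θ_B = n₂/n₁ = 0.6851.
θ_B = arctan(0.6851) = 34.41°.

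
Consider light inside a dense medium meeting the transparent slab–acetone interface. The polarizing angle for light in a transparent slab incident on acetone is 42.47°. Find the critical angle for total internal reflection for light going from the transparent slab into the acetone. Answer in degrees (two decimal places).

From Brewster, n₂/n₁ = tan θ_B = tan 42.47° = 0.9154.
Then sin θ_c = n₂/n₁ = 0.9154, so θ_c = arcsin 0.9154 = 66.26°.

θ_c ≈ 66.26°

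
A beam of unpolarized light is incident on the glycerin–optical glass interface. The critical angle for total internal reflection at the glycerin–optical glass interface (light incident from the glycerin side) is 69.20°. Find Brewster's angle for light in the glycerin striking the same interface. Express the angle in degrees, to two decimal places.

θ_B ≈ 43.07°

n₂/n₁ = sin θ_c = sin 69.20° = 0.9348.
tan θ_B equals the same ratio, so θ_B = arctan(0.9348) = 43.07°.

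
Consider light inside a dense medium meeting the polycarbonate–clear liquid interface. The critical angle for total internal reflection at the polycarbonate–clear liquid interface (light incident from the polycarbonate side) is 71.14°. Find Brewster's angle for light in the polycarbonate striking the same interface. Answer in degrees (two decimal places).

θ_B ≈ 43.42°

At the critical angle sin θ_c = n₂/n₁, giving n₂/n₁ = sin 71.14° = 0.9463.
Then tan θ_B = n₂/n₁ = 0.9463, so θ_B = arctan 0.9463 = 43.42°.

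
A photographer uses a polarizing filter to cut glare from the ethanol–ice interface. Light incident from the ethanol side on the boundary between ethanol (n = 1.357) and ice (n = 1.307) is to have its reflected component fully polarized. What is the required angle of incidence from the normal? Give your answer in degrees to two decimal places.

The reflected p-component vanishes when tan θ_B = n₂/n₁.
Here n₂/n₁ = 1.307/1.357 = 0.9632, and Brewster's law gives tan θ_B = n₂/n₁. Taking the arctangent, θ_B = 43.92°.

θ_B ≈ 43.92°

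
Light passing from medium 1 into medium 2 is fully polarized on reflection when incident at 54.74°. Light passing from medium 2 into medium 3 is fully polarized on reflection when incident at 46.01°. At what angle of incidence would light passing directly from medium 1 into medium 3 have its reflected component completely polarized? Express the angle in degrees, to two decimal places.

θ_B ≈ 55.69°

n₂/n₁ = tan 54.74° = 1.4144 and n₃/n₂ = tan 46.01° = 1.0359.
Multiplying, n₃/n₁ = 1.4144 × 1.0359 = 1.4652, and θ_B(1→3) = arctan 1.4652 = 55.69°.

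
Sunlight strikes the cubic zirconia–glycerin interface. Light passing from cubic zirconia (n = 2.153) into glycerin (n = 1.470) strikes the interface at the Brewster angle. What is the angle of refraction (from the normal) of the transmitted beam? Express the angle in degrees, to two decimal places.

θ_t ≈ 55.68°

θ_B = arctan(n₂/n₁) = arctan(1.470/2.153) = 34.32°.
Since θ_B + θ_t = 90° at Brewster incidence, θ_t = 90° − 34.32° = 55.68°.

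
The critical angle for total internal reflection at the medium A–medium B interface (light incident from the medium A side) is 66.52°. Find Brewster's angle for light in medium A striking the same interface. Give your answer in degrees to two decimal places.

sin θ_c = n₂/n₁, so n₂/n₁ = sin 66.52° = 0.9172.
Brewster: tan θ_B = n₂/n₁ = 0.9172.
θ_B = arctan(0.9172) = 42.53°.

θ_B ≈ 42.53°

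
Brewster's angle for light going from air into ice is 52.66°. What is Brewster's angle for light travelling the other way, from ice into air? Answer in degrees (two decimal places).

The two Brewster angles are complementary: θ_B' = 90° − θ_B = 90° − 52.66° = 37.34°.

θ_B' ≈ 37.34°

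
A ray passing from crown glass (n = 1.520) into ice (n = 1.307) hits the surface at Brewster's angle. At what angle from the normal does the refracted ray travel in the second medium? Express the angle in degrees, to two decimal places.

θ_t ≈ 49.31°

tan θ_B = n₂/n₁ = 1.307/1.520 = 0.8599, so θ_B = 40.69°.
Since θ_B + θ_t = 90° at Brewster incidence, θ_t = 90° − 40.69° = 49.31°.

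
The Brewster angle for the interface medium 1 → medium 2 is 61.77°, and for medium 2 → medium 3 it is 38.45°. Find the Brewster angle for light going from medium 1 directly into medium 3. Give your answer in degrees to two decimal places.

θ_B ≈ 55.94°

Each Brewster angle gives a ratio: n₂/n₁ = tan 61.77° = 1.8626, n₃/n₂ = tan 38.45° = 0.7940.
So n₃/n₁ = (n₂/n₁)(n₃/n₂) = 1.8626 × 0.7940 = 1.4790.
θ_B(1→3) = arctan(1.4790) = 55.94°.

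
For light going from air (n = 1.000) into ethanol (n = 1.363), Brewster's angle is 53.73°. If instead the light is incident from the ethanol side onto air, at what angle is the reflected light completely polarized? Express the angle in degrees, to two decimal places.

θ_B' ≈ 36.27°

The two Brewster angles are complementary: θ_B' = 90° − θ_B = 90° − 53.73° = 36.27°.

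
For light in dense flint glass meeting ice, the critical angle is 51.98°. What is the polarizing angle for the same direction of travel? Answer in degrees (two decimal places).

θ_B ≈ 38.23°

n₂/n₁ = sin θ_c = sin 51.98° = 0.7878.
tan θ_B equals the same ratio, so θ_B = arctan(0.7878) = 38.23°.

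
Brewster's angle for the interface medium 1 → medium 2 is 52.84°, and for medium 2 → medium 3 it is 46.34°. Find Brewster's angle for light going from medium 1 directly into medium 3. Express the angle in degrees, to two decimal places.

θ_B ≈ 54.12°

tan θ_B(1→2) = n₂/n₁ = tan 52.84° = 1.3194.
tan θ_B(2→3) = n₃/n₂ = tan 46.34° = 1.0479.
n₃/n₁ = 1.3826. Then tan θ_B(1→3) = n₃/n₁, so θ_B(1→3) = arctan(1.3826) = 54.12°.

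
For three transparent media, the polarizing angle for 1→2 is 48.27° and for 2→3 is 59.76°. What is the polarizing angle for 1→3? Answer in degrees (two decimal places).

θ_B ≈ 62.53°

Each Brewster angle gives a ratio: n₂/n₁ = tan 48.27° = 1.1212, n₃/n₂ = tan 59.76° = 1.7154.
So n₃/n₁ = (n₂/n₁)(n₃/n₂) = 1.1212 × 1.7154 = 1.9233.
θ_B(1→3) = arctan(1.9233) = 62.53°.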